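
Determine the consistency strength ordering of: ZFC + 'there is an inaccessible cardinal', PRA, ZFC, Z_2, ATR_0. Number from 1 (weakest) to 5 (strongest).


Ordering by consistency strength:
1. PRA
2. ATR_0
3. Z_2
4. ZFC
5. ZFC + 'there is an inaccessible cardinal'


ZFC + 'there is an inaccessible cardinal'=5, PRA=1, ZFC=4, Z_2=3, ATR_0=2


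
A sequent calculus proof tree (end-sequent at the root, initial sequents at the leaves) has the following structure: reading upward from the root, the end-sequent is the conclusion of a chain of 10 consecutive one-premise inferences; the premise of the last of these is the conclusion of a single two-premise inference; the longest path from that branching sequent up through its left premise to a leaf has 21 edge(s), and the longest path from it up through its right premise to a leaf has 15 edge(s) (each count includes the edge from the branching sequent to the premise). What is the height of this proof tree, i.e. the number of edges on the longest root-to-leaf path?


Longest path through the left premise: 21 edges (measured from the branching sequent)
Longest path through the right premise: 15 edges
Height of the subtree rooted at the branching sequent: max(21, 15) = 21
The branching sequent sits 10 edges above the root (the chain of one-premise inferences), so height = 21 + 10 = 31

31


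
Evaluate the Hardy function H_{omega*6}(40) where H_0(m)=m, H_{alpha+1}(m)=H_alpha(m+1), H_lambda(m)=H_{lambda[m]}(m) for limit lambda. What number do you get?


H_{omega*6}(40):
For the Hardy hierarchy, H_{omega*k}(n) = 2^k * n.
2^6 = 64.
64 * 40 = 2560

2560


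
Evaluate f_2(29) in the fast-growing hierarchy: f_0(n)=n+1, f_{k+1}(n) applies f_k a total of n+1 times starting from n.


f_2(29) = f_1^30(29)
f_1(m) = 2m + 1.
Iterating: f_1^k(n) = 2^k*(n+1) - 1.
f_2(29) = 2^30*(29+1) - 1 = 1073741824*30 - 1 = 32212254719

32212254719


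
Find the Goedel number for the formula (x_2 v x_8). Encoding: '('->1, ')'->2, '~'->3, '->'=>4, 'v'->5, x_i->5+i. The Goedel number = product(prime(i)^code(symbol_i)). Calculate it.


Formula: (x_2 v x_8)
Symbol codes: [1, 7, 5, 13, 2]
Primes: [2, 3, 5, 7, 11]
p_1^1 = 2^1 = 2
p_2^7 = 3^7 = 2187
p_3^5 = 5^5 = 3125
p_4^13 = 7^13 = 96889010407
p_5^2 = 11^2 = 121
Product = 160246550981082431250

160246550981082431250


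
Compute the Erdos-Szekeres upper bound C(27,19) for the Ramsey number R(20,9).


R(20,9) <= C(20+9-2, 20-1) = C(27, 19)
C(27, 19) = 27! / (19! * 8!)
= 2220075

2220075


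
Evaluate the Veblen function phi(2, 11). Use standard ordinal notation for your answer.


phi(2, 11):
phi(2, beta) = zeta_beta (the beta-th zeta number, fixed point of epsilon).
phi(2, 11) = zeta_11

zeta_11


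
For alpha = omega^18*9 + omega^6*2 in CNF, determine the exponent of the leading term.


CNF: omega^18*9 + omega^6*2
The leading term is omega^18*9, which has exponent 18.

18


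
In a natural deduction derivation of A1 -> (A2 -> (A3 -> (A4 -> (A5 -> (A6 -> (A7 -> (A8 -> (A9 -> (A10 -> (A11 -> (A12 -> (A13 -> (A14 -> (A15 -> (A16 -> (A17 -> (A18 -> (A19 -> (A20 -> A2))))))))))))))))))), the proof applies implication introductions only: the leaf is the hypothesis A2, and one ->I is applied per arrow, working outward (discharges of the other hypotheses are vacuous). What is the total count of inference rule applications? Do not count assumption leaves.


The formula has 20 arrows (->); its innermost consequent A2 is one of the antecedents,
so the proof starts from the hypothesis leaf A2 (not a rule application) and closes one arrow per ->I.
Building A1 -> (A2 -> (A3 -> (A4 -> (A5 -> (A6 -> (A7 -> (A8 -> (A9 -> (A10 -> (A11 -> (A12 -> (A13 -> (A14 -> (A15 -> (A16 -> (A17 -> (A18 -> (A19 -> (A20 -> A2))))))))))))))))))) therefore takes 20 nested implication introductions.
Total inference nodes = 20

20


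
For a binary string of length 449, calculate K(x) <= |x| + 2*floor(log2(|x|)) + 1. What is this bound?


floor(log2(449)) = 8
2 * 8 = 16
K(x) <= 449 + 16 + 1 = 466

466


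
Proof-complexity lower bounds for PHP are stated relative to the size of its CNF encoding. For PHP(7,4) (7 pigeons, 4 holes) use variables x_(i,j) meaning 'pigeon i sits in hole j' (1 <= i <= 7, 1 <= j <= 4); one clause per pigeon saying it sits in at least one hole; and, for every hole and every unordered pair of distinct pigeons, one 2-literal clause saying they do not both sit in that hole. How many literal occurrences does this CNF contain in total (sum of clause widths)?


PHP(7,4): 7 pigeons, 4 holes, 7*4 = 28 variables.
- pigeon clauses: one per pigeon -> 7 clauses of width 4 -> 28 literals
- hole clauses: 4 holes * C(7,2) = 4 * 21 -> 84 clauses of width 2 -> 168 literals
Total literal occurrences = 28 + 168 = 196

196


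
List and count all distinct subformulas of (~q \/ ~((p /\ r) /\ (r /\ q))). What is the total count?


Formula: (~q \/ ~((p /\ r) /\ (r /\ q)))
Subformulas found:
  1. q
  2. r
  3. p
  4. ~q
  5. (p /\ r)
  6. (r /\ q)
  7. ((p /\ r) /\ (r /\ q))
  8. ~((p /\ r) /\ (r /\ q))
  9. (~q \/ ~((p /\ r) /\ (r /\ q)))
Total distinct subformulas = 9

9


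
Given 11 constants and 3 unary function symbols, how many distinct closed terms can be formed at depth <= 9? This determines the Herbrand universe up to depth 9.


Herbrand terms by depth:
Depth 0: 11 constants
Depth 1: 33 new terms (running total: 44)
Depth 2: 99 new terms (running total: 143)
Depth 3: 297 new terms (running total: 440)
Depth 4: 891 new terms (running total: 1331)
Depth 5: 2673 new terms (running total: 4004)
Depth 6: 8019 new terms (running total: 12023)
Depth 7: 24057 new terms (running total: 36080)
Depth 8: 72171 new terms (running total: 108251)
Depth 9: 216513 new terms (running total: 324764)
Total distinct ground terms = 324764

324764


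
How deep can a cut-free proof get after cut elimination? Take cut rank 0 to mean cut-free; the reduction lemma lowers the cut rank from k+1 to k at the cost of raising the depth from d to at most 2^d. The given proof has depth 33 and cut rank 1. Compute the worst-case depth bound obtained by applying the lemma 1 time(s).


Each rank reduction sends depth d to at most 2^d; cut rank r needs r reductions.
2_0(33) = 33
2_1(33) = 2^33 = 8589934592
Cut-free depth bound = 8589934592

8589934592


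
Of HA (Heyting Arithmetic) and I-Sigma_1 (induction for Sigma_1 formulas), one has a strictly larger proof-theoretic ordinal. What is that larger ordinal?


Proof-theoretic ordinal of HA (Heyting Arithmetic): epsilon_0
Proof-theoretic ordinal of I-Sigma_1 (induction for Sigma_1 formulas): omega^omega
Comparing: omega^omega < epsilon_0.
The larger ordinal is epsilon_0 (from HA (Heyting Arithmetic)).

epsilon_0


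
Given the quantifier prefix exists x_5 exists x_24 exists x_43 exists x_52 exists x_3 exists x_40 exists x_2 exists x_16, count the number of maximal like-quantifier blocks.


Alternations = 0.
Blocks = alternations + 1 = 1

1


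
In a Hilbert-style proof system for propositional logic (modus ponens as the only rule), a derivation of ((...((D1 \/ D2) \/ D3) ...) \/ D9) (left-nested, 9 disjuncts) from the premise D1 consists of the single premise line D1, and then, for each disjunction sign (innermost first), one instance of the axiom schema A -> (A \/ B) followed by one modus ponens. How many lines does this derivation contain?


Building the left-nested 9-ary disjunction from D1:
- 1 premise line (D1)
- 9 disjuncts means 8 disjunction signs; each needs 1 axiom instance + 1 MP = 2 lines: 2 * 8 = 16
Total = 1 + 16 = 17 lines.

17


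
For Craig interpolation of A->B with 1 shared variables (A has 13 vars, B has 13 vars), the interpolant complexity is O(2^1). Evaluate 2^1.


Shared atoms = 1
Craig interpolant size bound = 2^1
= 2

2


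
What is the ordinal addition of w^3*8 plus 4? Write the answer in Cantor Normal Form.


Ordinal addition w^3*8 + 4:
Leading exponent of alpha (3) > leading exponent of beta (0).
Since alpha's term has higher exponent than beta's leading term,
the sum is simply alpha followed by beta.
Result = w^3*8 + 4

w^3*8 + 4


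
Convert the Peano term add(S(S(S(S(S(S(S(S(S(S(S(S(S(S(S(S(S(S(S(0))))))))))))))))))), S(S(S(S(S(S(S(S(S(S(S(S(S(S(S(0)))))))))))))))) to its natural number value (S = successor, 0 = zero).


add(S^19(0), S^15(0)):
S^19(0) = 19
S^15(0) = 15
19 + 15 = 34

34


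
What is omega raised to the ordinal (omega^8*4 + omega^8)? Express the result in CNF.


omega^(omega^8*4 + omega^8):
Both terms of the exponent have the same exponent 8, so they merge: omega^8*4 + omega^8 = omega^8*(4+1) = omega^8*5.
omega raised to a CNF ordinal is a single CNF term: Result = omega^(omega^8*5)

omega^(omega^8*5)


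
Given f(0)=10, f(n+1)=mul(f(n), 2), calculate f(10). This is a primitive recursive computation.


f(0) = 10
f(1) = mul(f(0), 2) = mul(10, 2) = 20
f(2) = mul(f(1), 2) = mul(20, 2) = 40
f(3) = mul(f(2), 2) = mul(40, 2) = 80
f(4) = mul(f(3), 2) = mul(80, 2) = 160
f(5) = mul(f(4), 2) = mul(160, 2) = 320
f(6) = mul(f(5), 2) = mul(320, 2) = 640
f(7) = mul(f(6), 2) = mul(640, 2) = 1280
f(8) = mul(f(7), 2) = mul(1280, 2) = 2560
f(9) = mul(f(8), 2) = mul(2560, 2) = 5120
f(10) = mul(f(9), 2) = mul(5120, 2) = 10240


10240


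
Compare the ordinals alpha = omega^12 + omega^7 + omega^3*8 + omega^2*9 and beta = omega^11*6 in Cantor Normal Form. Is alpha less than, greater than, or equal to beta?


Compare term by term from highest exponent:
alpha = omega^12 + omega^7 + omega^3*8 + omega^2*9
beta = omega^11*6
Term 1: alpha has omega^12*1, beta has omega^11*6
Term 2: alpha has omega^7*1, beta has omega^0*0
Term 3: alpha has omega^3*8, beta has omega^0*0
Term 4: alpha has omega^2*9, beta has omega^0*0
Result: alpha > beta

alpha > beta


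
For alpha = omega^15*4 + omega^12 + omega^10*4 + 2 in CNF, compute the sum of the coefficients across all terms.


CNF: omega^15*4 + omega^12 + omega^10*4 + 2
Coefficients: 4 + 1 + 4 + 2 = 11

11


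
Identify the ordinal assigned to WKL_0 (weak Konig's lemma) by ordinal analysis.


The proof-theoretic ordinal of WKL_0 (weak Konig's lemma) is a standard result in ordinal analysis.
This ordinal is the supremum of order types of primitive recursive well-orderings
that the theory can prove to be well-ordered.
For WKL_0 (weak Konig's lemma), the proof-theoretic ordinal is omega^omega.

omega^omega


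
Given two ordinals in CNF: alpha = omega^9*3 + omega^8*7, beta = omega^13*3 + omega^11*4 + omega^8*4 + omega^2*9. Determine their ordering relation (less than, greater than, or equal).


Compare term by term from highest exponent:
alpha = omega^9*3 + omega^8*7
beta = omega^13*3 + omega^11*4 + omega^8*4 + omega^2*9
Term 1: alpha has omega^9*3, beta has omega^13*3
Term 2: alpha has omega^8*7, beta has omega^11*4
Term 3: alpha has omega^0*0, beta has omega^8*4
Term 4: alpha has omega^0*0, beta has omega^2*9
Result: alpha < beta

alpha < beta


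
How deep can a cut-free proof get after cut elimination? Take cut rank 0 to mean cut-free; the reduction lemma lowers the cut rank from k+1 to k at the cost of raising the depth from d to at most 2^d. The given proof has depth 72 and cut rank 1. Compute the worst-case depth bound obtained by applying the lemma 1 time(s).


Each rank reduction sends depth d to at most 2^d; cut rank r needs r reductions.
2_0(72) = 72
2_1(72) = 2^72 = 4722366482869645213696
Cut-free depth bound = 4722366482869645213696

4722366482869645213696


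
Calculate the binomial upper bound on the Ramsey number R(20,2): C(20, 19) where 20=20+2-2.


R(20,2) <= C(20+2-2, 20-1) = C(20, 19)
C(20, 19) = 20! / (19! * 1!)
= 20

20


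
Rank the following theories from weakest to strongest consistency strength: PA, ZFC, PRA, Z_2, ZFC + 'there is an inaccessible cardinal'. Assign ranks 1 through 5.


Ordering by consistency strength:
1. PRA
2. PA
3. Z_2
4. ZFC
5. ZFC + 'there is an inaccessible cardinal'


PA=2, ZFC=4, PRA=1, Z_2=3, ZFC + 'there is an inaccessible cardinal'=5


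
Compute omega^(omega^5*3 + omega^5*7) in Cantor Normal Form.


omega^(omega^5*3 + omega^5*7):
Both terms of the exponent have the same exponent 5, so they merge: omega^5*3 + omega^5*7 = omega^5*(3+7) = omega^5*10.
omega raised to a CNF ordinal is a single CNF term: Result = omega^(omega^5*10)

omega^(omega^5*10)


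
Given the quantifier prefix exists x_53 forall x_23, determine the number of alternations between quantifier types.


Walk the prefix and count type changes:
  position 1: exists -> forall <-- alternation
Total alternations = 1

1


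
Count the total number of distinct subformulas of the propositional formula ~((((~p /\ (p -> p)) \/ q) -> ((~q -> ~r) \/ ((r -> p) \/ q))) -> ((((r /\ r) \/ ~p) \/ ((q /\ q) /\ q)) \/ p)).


Formula: ~((((~p /\ (p -> p)) \/ q) -> ((~q -> ~r) \/ ((r -> p) \/ q))) -> ((((r /\ r) \/ ~p) \/ ((q /\ q) /\ q)) \/ p))
Subformulas found:
  1. r
  2. q
  3. p
  4. ~p
  5. ~r
  6. ~q
  7. (r /\ r)
  8. (r -> p)
  9. (q /\ q)
  10. (p -> p)
  11. (~q -> ~r)
  12. ((r -> p) \/ q)
  13. ((q /\ q) /\ q)
  14. (~p /\ (p -> p))
  15. ((r /\ r) \/ ~p)
  16. ((~p /\ (p -> p)) \/ q)
  17. ((~q -> ~r) \/ ((r -> p) \/ q))
  18. (((r /\ r) \/ ~p) \/ ((q /\ q) /\ q))
  19. ((((r /\ r) \/ ~p) \/ ((q /\ q) /\ q)) \/ p)
  20. (((~p /\ (p -> p)) \/ q) -> ((~q -> ~r) \/ ((r -> p) \/ q)))
  21. ((((~p /\ (p -> p)) \/ q) -> ((~q -> ~r) \/ ((r -> p) \/ q))) -> ((((r /\ r) \/ ~p) \/ ((q /\ q) /\ q)) \/ p))
  22. ~((((~p /\ (p -> p)) \/ q) -> ((~q -> ~r) \/ ((r -> p) \/ q))) -> ((((r /\ r) \/ ~p) \/ ((q /\ q) /\ q)) \/ p))
Total distinct subformulas = 22

22


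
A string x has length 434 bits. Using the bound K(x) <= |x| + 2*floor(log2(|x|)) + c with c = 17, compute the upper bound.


floor(log2(434)) = 8
2 * 8 = 16
K(x) <= 434 + 16 + 17 = 467

467


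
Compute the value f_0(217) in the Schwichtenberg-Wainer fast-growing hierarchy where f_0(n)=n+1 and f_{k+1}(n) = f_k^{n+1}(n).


f_0(217) = 217 + 1 = 218

218


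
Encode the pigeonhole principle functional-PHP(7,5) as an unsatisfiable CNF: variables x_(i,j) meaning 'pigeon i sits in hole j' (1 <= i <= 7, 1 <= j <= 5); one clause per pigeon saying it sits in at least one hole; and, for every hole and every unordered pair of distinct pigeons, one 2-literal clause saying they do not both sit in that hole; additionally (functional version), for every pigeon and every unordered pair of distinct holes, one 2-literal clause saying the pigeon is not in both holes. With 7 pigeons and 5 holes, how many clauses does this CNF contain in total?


functional-PHP(7,5): 7 pigeons, 5 holes, 7*5 = 35 variables.
- pigeon clauses: one per pigeon -> 7 clauses
- hole clauses: 5 holes * C(7,2) = 5 * 21 -> 105 clauses
- functional clauses: 7 pigeons * C(5,2) = 7 * 10 -> 70 clauses
Total clauses = 7 + 105 + 70 = 182

182


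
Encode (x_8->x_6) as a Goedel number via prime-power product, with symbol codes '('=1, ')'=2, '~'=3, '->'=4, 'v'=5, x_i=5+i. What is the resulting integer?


Formula: (x_8->x_6)
Symbol codes: [1, 13, 4, 11, 2]
Primes: [2, 3, 5, 7, 11]
p_1^1 = 2^1 = 2
p_2^13 = 3^13 = 1594323
p_3^4 = 5^4 = 625
p_4^11 = 7^11 = 1977326743
p_5^2 = 11^2 = 121
Product = 476815247613098336250

476815247613098336250


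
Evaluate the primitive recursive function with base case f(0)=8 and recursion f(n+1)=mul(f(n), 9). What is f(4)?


f(0) = 8
f(1) = mul(f(0), 9) = mul(8, 9) = 72
f(2) = mul(f(1), 9) = mul(72, 9) = 648
f(3) = mul(f(2), 9) = mul(648, 9) = 5832
f(4) = mul(f(3), 9) = mul(5832, 9) = 52488


52488


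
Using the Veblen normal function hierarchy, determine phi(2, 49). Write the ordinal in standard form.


phi(2, 49):
phi(2, beta) = zeta_beta (the beta-th zeta number, fixed point of epsilon).
phi(2, 49) = zeta_49

zeta_49


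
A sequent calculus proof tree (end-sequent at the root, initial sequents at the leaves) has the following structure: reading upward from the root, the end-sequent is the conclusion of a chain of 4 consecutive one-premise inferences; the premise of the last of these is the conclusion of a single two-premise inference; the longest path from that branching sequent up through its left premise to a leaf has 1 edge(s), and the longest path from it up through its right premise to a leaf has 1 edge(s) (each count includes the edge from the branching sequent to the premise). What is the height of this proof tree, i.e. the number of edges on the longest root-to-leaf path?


Longest path through the left premise: 1 edges (measured from the branching sequent)
Longest path through the right premise: 1 edges
Height of the subtree rooted at the branching sequent: max(1, 1) = 1
The branching sequent sits 4 edges above the root (the chain of one-premise inferences), so height = 1 + 4 = 5

5


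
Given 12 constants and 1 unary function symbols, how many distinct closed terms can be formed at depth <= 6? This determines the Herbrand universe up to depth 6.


Herbrand terms by depth:
Depth 0: 12 constants
Depth 1: 12 new terms (running total: 24)
Depth 2: 12 new terms (running total: 36)
Depth 3: 12 new terms (running total: 48)
Depth 4: 12 new terms (running total: 60)
Depth 5: 12 new terms (running total: 72)
Depth 6: 12 new terms (running total: 84)
Total distinct ground terms = 84

84


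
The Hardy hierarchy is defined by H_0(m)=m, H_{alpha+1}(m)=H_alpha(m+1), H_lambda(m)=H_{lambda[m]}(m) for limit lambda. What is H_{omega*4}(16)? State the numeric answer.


H_{omega*4}(16):
For the Hardy hierarchy, H_{omega*k}(n) = 2^k * n.
2^4 = 16.
16 * 16 = 256

256


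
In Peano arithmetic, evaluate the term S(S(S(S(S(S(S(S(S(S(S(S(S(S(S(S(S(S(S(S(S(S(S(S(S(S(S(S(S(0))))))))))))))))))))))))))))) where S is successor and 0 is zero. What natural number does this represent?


Counting successors applied to 0:
29 applications of S to 0 = 29

29


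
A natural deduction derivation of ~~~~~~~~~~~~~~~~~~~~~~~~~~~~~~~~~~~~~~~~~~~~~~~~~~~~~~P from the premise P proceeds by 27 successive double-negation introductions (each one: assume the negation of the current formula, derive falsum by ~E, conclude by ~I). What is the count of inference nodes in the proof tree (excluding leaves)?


Each double-negation introduction (from C infer ~~C) uses 2 inference nodes: one ~E (C and ~C give falsum) and one ~I (discharge ~C).
27 double negations = 27 * 2 = 54 inference nodes.

54


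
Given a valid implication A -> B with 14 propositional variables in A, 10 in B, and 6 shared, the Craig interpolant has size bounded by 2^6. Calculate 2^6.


Shared atoms = 6
Craig interpolant size bound = 2^6
= 64

64


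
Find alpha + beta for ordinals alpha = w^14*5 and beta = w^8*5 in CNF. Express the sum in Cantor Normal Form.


Ordinal addition w^14*5 + w^8*5:
Leading exponent of alpha (14) > leading exponent of beta (8).
Since alpha's term has higher exponent than beta's leading term,
the sum is simply alpha followed by beta.
Result = w^14*5 + w^8*5

w^14*5 + w^8*5


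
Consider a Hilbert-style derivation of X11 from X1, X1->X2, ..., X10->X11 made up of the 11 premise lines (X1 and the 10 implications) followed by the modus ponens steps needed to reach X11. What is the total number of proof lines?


We have 11 premise lines: X1 and 10 implications.
Each implication is detached once by MP, giving 10 MP lines.
11 premise lines + 10 MP lines = 21 total lines.

21


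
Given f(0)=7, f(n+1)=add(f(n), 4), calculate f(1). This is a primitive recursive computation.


f(0) = 7
f(1) = add(f(0), 4) = add(7, 4) = 11


11


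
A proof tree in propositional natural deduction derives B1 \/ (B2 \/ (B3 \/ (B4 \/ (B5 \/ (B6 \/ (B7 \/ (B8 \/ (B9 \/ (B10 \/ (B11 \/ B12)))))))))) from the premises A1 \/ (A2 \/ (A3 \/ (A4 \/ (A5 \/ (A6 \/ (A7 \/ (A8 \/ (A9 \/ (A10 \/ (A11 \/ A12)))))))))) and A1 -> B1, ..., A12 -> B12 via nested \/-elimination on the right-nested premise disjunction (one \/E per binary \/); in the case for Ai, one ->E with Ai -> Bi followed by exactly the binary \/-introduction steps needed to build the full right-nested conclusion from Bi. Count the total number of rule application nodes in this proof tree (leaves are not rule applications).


Constructive dilemma with 12 branches, all disjunctions right-nested:
- \/E: the premise has 11 binary \/, each eliminated once: 11 nodes.
- ->E: one per case (Ai with Ai -> Bi gives Bi): 12 nodes.
- \/I: in case i < n, Bi needs 1 step to form Bi \/ (B(i+1) \/ ...) and then i-1 steps to prepend B(i-1), ..., B1, i.e. i steps; in case i = n, B12 needs 11 prepend steps.
  \/I total = (1 + 2 + ... + 11) + 11 = 66 + 11 = 77 nodes.
Total = 11 + 12 + 77 = 100

100


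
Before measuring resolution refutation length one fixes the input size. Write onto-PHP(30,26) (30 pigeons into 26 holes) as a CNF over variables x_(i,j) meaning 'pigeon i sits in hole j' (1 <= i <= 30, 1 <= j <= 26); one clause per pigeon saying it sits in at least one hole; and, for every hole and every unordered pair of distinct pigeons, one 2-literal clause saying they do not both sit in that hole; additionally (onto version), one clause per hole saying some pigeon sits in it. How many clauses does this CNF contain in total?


onto-PHP(30,26): 30 pigeons, 26 holes, 30*26 = 780 variables.
- pigeon clauses: one per pigeon -> 30 clauses
- hole clauses: 26 holes * C(30,2) = 26 * 435 -> 11310 clauses
- onto clauses: one per hole -> 26 clauses
Total clauses = 30 + 11310 + 26 = 11366

11366


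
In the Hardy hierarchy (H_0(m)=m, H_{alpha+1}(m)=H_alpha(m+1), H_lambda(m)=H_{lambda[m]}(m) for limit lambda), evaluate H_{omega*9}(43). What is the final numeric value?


H_{omega*9}(43):
For the Hardy hierarchy, H_{omega*k}(n) = 2^k * n.
2^9 = 512.
512 * 43 = 22016

22016


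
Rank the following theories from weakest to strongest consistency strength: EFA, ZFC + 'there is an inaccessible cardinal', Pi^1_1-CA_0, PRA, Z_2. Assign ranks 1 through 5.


Ordering by consistency strength:
1. EFA
2. PRA
3. Pi^1_1-CA_0
4. Z_2
5. ZFC + 'there is an inaccessible cardinal'


EFA=1, ZFC + 'there is an inaccessible cardinal'=5, Pi^1_1-CA_0=3, PRA=2, Z_2=4


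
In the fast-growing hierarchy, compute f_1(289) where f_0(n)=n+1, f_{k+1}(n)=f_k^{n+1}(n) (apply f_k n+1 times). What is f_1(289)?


f_1(289) = f_0^290(289)
f_0 adds 1 each time, applied 290 times.
f_1(289) = 289 + 290 = 579

579


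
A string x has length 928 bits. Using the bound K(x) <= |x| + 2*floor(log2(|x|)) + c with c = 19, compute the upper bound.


floor(log2(928)) = 9
2 * 9 = 18
K(x) <= 928 + 18 + 19 = 965

965


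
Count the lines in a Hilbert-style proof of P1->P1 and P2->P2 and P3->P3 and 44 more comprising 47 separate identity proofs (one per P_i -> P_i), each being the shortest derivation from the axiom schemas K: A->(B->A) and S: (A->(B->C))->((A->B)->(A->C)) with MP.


The shortest proof of A->A from K and S in the Hilbert calculus has exactly 5 lines:
(1) K instance A->((A->A)->A), (2) S instance, (3) MP on 1,2, (4) K instance A->(A->A), (5) MP on 3,4.
For 47 independent identities: 47 * 5 = 235 lines total.

235


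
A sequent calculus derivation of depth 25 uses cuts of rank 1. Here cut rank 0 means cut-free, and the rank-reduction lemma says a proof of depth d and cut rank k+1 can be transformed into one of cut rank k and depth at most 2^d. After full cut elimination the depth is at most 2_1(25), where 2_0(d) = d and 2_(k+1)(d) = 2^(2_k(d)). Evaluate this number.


Each rank reduction sends depth d to at most 2^d; cut rank r needs r reductions.
2_0(25) = 25
2_1(25) = 2^25 = 33554432
Cut-free depth bound = 33554432

33554432


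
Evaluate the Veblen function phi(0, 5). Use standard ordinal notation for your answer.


phi(0, 5):
phi(0, beta) = omega^beta by definition.
phi(0, 5) = omega^5

omega^5


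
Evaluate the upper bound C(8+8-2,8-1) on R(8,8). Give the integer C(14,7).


R(8,8) <= C(8+8-2, 8-1) = C(14, 7)
C(14, 7) = 14! / (7! * 7!)
= 3432

3432


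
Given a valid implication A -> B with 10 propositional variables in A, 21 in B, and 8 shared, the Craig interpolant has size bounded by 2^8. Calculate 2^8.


Shared atoms = 8
Craig interpolant size bound = 2^8
= 256

256


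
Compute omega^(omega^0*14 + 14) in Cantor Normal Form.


omega^(omega^0*14 + 14):
omega^0 = 1, so the exponent is 14 + 14 = 28 (finite ordinal addition).
Result = omega^28, already a single CNF term.

omega^28


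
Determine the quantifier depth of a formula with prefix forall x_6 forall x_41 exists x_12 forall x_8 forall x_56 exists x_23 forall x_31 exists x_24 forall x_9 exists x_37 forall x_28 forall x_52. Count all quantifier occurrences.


Quantifier prefix has 12 quantifier symbols.
Quantifier depth = 12

12


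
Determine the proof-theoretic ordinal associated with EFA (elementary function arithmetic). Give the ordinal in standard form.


The proof-theoretic ordinal of EFA (elementary function arithmetic) is a standard result in ordinal analysis.
This ordinal is the supremum of order types of primitive recursive well-orderings
that the theory can prove to be well-ordered.
For EFA (elementary function arithmetic), the proof-theoretic ordinal is omega^3.

omega^3


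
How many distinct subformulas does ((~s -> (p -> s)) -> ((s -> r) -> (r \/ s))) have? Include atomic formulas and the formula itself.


Formula: ((~s -> (p -> s)) -> ((s -> r) -> (r \/ s)))
Subformulas found:
  1. s
  2. r
  3. p
  4. ~s
  5. (p -> s)
  6. (s -> r)
  7. (r \/ s)
  8. (~s -> (p -> s))
  9. ((s -> r) -> (r \/ s))
  10. ((~s -> (p -> s)) -> ((s -> r) -> (r \/ s)))
Total distinct subformulas = 10

10


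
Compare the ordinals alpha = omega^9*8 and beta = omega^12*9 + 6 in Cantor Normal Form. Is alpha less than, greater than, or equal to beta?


Compare term by term from highest exponent:
alpha = omega^9*8
beta = omega^12*9 + 6
Term 1: alpha has omega^9*8, beta has omega^12*9
Term 2: alpha has omega^0*0, beta has omega^0*6
Result: alpha < beta

alpha < beta


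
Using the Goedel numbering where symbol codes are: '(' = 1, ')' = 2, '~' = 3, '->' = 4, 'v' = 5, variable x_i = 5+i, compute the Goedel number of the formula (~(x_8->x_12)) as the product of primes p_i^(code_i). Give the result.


Formula: (~(x_8->x_12))
Symbol codes: [1, 3, 1, 13, 4, 17, 2, 2]
Primes: [2, 3, 5, 7, 11, 13, 17, 19]
p_1^1 = 2^1 = 2
p_2^3 = 3^3 = 27
p_3^1 = 5^1 = 5
p_4^13 = 7^13 = 96889010407
p_5^4 = 11^4 = 14641
p_6^17 = 13^17 = 8650415919381337933
p_7^2 = 17^2 = 289
p_8^2 = 19^2 = 361
Product = 345661538695862276883215915678460649101930

345661538695862276883215915678460649101930


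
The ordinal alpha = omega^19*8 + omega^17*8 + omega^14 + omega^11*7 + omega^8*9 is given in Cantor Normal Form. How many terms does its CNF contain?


CNF: omega^19*8 + omega^17*8 + omega^14 + omega^11*7 + omega^8*9
Count the summands separated by '+':
  term 1: omega^19*8
  term 2: omega^17*8
  term 3: omega^14
  term 4: omega^11*7
  term 5: omega^8*9
Total terms = 5

5


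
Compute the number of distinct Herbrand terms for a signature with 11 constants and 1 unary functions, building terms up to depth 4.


Herbrand terms by depth:
Depth 0: 11 constants
Depth 1: 11 new terms (running total: 22)
Depth 2: 11 new terms (running total: 33)
Depth 3: 11 new terms (running total: 44)
Depth 4: 11 new terms (running total: 55)
Total distinct ground terms = 55

55


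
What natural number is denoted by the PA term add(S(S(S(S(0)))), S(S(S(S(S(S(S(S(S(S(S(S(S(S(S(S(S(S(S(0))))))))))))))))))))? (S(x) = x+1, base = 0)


add(S^4(0), S^19(0)):
S^4(0) = 4
S^19(0) = 19
4 + 19 = 23

23


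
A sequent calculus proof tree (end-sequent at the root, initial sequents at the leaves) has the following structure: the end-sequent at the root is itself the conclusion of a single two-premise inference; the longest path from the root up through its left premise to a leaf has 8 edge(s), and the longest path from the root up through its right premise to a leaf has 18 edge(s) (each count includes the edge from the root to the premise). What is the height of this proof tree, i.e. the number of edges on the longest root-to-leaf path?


Longest path through the left premise: 8 edges (measured from the branching sequent)
Longest path through the right premise: 18 edges
Height of the subtree rooted at the branching sequent: max(8, 18) = 18
The branching sequent is the root itself.
Total height = 18

18


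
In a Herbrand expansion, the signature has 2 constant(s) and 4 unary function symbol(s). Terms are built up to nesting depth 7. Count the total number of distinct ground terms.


Herbrand terms by depth:
Depth 0: 2 constants
Depth 1: 8 new terms (running total: 10)
Depth 2: 32 new terms (running total: 42)
Depth 3: 128 new terms (running total: 170)
Depth 4: 512 new terms (running total: 682)
Depth 5: 2048 new terms (running total: 2730)
Depth 6: 8192 new terms (running total: 10922)
Depth 7: 32768 new terms (running total: 43690)
Total distinct ground terms = 43690

43690


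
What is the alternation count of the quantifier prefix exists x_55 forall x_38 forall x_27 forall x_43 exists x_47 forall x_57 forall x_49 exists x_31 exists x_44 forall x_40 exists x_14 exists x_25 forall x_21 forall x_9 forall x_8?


Walk the prefix and count type changes:
  position 1: exists -> forall <-- alternation
  position 2: forall -> forall
  position 3: forall -> forall
  position 4: forall -> exists <-- alternation
  position 5: exists -> forall <-- alternation
  position 6: forall -> forall
  position 7: forall -> exists <-- alternation
  position 8: exists -> exists
  position 9: exists -> forall <-- alternation
  position 10: forall -> exists <-- alternation
  position 11: exists -> exists
  position 12: exists -> forall <-- alternation
  position 13: forall -> forall
  position 14: forall -> forall
Total alternations = 7

7


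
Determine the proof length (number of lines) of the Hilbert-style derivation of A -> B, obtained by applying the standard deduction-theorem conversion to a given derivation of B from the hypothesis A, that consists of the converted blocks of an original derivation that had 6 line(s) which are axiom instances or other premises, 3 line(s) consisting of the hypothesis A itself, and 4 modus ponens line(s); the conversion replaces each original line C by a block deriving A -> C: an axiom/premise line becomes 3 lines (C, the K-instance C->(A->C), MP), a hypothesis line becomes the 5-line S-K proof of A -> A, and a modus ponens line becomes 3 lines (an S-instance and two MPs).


Deduction-theorem conversion, block by block:
- 6 axiom/premise lines -> 3 lines each = 18
- 3 hypothesis lines -> 5 lines each (identity proof A->A) = 15
- 4 MP lines -> 3 lines each (S-instance, MP, MP) = 12
Total = 18 + 15 + 12 = 45 lines.

45


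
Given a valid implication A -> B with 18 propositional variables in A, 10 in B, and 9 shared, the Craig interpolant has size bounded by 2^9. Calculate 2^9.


Shared atoms = 9
Craig interpolant size bound = 2^9
= 512

512


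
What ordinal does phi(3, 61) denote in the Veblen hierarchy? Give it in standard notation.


phi(3, 61):
phi(3, beta) = eta_beta (the beta-th eta number, fixed point of zeta).
phi(3, 61) = eta_61

eta_61


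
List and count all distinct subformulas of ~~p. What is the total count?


Formula: ~~p
Subformulas found:
  1. p
  2. ~p
  3. ~~p
Total distinct subformulas = 3

3


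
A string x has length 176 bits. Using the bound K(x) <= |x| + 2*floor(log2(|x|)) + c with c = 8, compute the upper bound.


floor(log2(176)) = 7
2 * 7 = 14
K(x) <= 176 + 14 + 8 = 198

198


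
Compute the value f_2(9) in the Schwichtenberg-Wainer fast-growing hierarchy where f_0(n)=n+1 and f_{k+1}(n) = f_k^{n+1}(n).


f_2(9) = f_1^10(9)
f_1(m) = 2m + 1.
Iterating: f_1^k(n) = 2^k*(n+1) - 1.
f_2(9) = 2^10*(9+1) - 1 = 1024*10 - 1 = 10239

10239


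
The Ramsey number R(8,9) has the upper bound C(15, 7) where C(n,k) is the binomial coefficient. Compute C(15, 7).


R(8,9) <= C(8+9-2, 8-1) = C(15, 7)
C(15, 7) = 15! / (7! * 8!)
= 6435

6435


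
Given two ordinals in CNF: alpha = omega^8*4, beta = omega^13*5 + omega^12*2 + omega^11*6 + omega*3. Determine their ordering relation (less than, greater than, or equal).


Compare term by term from highest exponent:
alpha = omega^8*4
beta = omega^13*5 + omega^12*2 + omega^11*6 + omega*3
Term 1: alpha has omega^8*4, beta has omega^13*5
Term 2: alpha has omega^0*0, beta has omega^12*2
Term 3: alpha has omega^0*0, beta has omega^11*6
Term 4: alpha has omega^0*0, beta has omega^1*3
Result: alpha < beta

alpha < beta


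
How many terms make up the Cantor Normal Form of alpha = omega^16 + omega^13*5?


CNF: omega^16 + omega^13*5
Count the summands separated by '+':
  term 1: omega^16
  term 2: omega^13*5
Total terms = 2

2


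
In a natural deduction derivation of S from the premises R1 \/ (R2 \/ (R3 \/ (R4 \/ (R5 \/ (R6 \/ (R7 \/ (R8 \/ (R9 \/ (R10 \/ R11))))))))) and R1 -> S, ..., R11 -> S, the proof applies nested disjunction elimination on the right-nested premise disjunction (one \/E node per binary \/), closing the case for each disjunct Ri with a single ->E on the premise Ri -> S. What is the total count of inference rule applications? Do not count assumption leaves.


The premise R1 \/ (R2 \/ (R3 \/ (R4 \/ (R5 \/ (R6 \/ (R7 \/ (R8 \/ (R9 \/ (R10 \/ R11))))))))) contains 11 disjuncts, hence 10 binary \/ connectives.
- Each binary \/ is eliminated once: 10 \/E nodes.
- Each of the 11 cases Ri derives S by one ->E with Ri -> S: 11 ->E nodes.
Total = 10 + 11 = 21

21


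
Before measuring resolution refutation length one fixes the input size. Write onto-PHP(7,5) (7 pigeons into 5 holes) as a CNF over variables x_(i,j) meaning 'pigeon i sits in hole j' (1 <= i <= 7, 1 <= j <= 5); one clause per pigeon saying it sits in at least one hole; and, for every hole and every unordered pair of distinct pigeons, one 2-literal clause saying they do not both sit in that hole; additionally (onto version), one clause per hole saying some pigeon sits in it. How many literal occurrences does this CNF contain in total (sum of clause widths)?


onto-PHP(7,5): 7 pigeons, 5 holes, 7*5 = 35 variables.
- pigeon clauses: one per pigeon -> 7 clauses of width 5 -> 35 literals
- hole clauses: 5 holes * C(7,2) = 5 * 21 -> 105 clauses of width 2 -> 210 literals
- onto clauses: one per hole -> 5 clauses of width 7 -> 35 literals
Total literal occurrences = 35 + 210 + 35 = 280

280


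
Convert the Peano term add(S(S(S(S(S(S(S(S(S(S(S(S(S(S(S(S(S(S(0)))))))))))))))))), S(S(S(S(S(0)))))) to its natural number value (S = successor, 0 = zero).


add(S^18(0), S^5(0)):
S^18(0) = 18
S^5(0) = 5
18 + 5 = 23

23


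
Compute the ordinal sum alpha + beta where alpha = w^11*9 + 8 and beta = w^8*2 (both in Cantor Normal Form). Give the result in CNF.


Ordinal addition (w^11*9 + 8) + w^8*2:
alpha's leading term has exponent 11 > beta's exponent 8, so it survives.
alpha's tail term has exponent 0 < beta's exponent 8, so it is absorbed by beta.
In ordinal addition, any term followed by a strictly larger-exponent term is absorbed.
Result = w^11*9 + w^8*2

w^11*9 + w^8*2


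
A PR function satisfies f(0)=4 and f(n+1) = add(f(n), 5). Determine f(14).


f(0) = 4
f(1) = add(f(0), 5) = add(4, 5) = 9
f(2) = add(f(1), 5) = add(9, 5) = 14
f(3) = add(f(2), 5) = add(14, 5) = 19
f(4) = add(f(3), 5) = add(19, 5) = 24
f(5) = add(f(4), 5) = add(24, 5) = 29
f(6) = add(f(5), 5) = add(29, 5) = 34
f(7) = add(f(6), 5) = add(34, 5) = 39
f(8) = add(f(7), 5) = add(39, 5) = 44
f(9) = add(f(8), 5) = add(44, 5) = 49
f(10) = add(f(9), 5) = add(49, 5) = 54
f(11) = add(f(10), 5) = add(54, 5) = 59
f(12) = add(f(11), 5) = add(59, 5) = 64
f(13) = add(f(12), 5) = add(64, 5) = 69
f(14) = add(f(13), 5) = add(69, 5) = 74


74


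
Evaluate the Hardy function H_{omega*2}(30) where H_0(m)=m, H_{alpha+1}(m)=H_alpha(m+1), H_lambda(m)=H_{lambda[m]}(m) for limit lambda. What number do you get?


H_{omega*2}(30):
For the Hardy hierarchy, H_{omega*k}(n) = 2^k * n.
2^2 = 4.
4 * 30 = 120

120


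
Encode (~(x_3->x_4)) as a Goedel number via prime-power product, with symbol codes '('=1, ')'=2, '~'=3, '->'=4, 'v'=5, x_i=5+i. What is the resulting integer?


Formula: (~(x_3->x_4))
Symbol codes: [1, 3, 1, 8, 4, 9, 2, 2]
Primes: [2, 3, 5, 7, 11, 13, 17, 19]
p_1^1 = 2^1 = 2
p_2^3 = 3^3 = 27
p_3^1 = 5^1 = 5
p_4^8 = 7^8 = 5764801
p_5^4 = 11^4 = 14641
p_6^9 = 13^9 = 10604499373
p_7^2 = 17^2 = 289
p_8^2 = 19^2 = 361
Product = 25212391387656744243195413190

25212391387656744243195413190


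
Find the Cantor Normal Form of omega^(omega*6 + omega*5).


omega^(omega*6 + omega*5):
Both terms of the exponent have the same exponent 1, so they merge: omega*6 + omega*5 = omega*(6+5) = omega*11.
omega raised to a CNF ordinal is a single CNF term: Result = omega^(omega*11)

omega^(omega*11)


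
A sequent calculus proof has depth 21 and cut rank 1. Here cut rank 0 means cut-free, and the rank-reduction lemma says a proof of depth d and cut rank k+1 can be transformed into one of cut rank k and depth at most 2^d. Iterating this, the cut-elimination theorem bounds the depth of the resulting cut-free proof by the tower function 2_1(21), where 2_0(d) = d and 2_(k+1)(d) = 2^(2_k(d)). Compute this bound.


Each rank reduction sends depth d to at most 2^d; cut rank r needs r reductions.
2_0(21) = 21
2_1(21) = 2^21 = 2097152
Cut-free depth bound = 2097152

2097152


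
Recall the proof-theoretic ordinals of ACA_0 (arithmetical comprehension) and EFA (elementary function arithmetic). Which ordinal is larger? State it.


Proof-theoretic ordinal of ACA_0 (arithmetical comprehension): epsilon_0
Proof-theoretic ordinal of EFA (elementary function arithmetic): omega^3
Comparing: omega^3 < epsilon_0.
The larger ordinal is epsilon_0 (from ACA_0 (arithmetical comprehension)).

epsilon_0


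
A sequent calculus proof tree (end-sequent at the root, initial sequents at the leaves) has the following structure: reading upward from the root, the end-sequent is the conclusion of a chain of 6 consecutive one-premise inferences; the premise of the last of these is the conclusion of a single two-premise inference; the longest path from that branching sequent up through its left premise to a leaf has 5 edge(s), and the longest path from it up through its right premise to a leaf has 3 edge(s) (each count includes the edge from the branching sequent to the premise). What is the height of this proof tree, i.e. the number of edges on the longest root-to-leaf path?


Longest path through the left premise: 5 edges (measured from the branching sequent)
Longest path through the right premise: 3 edges
Height of the subtree rooted at the branching sequent: max(5, 3) = 5
The branching sequent sits 6 edges above the root (the chain of one-premise inferences), so height = 5 + 6 = 11

11


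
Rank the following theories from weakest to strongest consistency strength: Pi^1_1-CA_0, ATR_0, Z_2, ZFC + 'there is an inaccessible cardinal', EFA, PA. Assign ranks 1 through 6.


Ordering by consistency strength:
1. EFA
2. PA
3. ATR_0
4. Pi^1_1-CA_0
5. Z_2
6. ZFC + 'there is an inaccessible cardinal'


Pi^1_1-CA_0=4, ATR_0=3, Z_2=5, ZFC + 'there is an inaccessible cardinal'=6, EFA=1, PA=2


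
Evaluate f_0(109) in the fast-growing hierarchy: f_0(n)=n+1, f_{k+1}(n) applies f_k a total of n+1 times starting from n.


f_0(109) = 109 + 1 = 110

110


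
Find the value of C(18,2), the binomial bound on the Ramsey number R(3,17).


R(3,17) <= C(3+17-2, 3-1) = C(18, 2)
C(18, 2) = 18! / (2! * 16!)
= 153

153


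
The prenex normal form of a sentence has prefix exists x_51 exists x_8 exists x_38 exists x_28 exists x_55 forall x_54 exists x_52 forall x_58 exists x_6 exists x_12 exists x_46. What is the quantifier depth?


Quantifier prefix has 11 quantifier symbols.
Quantifier depth = 11

11


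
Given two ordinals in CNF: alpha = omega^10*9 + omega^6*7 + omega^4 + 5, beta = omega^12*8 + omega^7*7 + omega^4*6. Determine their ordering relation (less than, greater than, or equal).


Compare term by term from highest exponent:
alpha = omega^10*9 + omega^6*7 + omega^4 + 5
beta = omega^12*8 + omega^7*7 + omega^4*6
Term 1: alpha has omega^10*9, beta has omega^12*8
Term 2: alpha has omega^6*7, beta has omega^7*7
Term 3: alpha has omega^4*1, beta has omega^4*6
Term 4: alpha has omega^0*5, beta has omega^0*0
Result: alpha < beta

alpha < beta
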